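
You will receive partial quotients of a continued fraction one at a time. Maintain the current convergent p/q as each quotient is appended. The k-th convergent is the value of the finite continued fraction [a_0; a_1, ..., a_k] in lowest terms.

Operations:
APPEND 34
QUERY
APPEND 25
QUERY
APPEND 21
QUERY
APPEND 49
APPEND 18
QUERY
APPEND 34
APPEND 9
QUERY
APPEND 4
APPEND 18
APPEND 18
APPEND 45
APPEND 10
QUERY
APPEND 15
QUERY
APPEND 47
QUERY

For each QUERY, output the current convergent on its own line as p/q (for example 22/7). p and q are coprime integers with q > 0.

34/1
851/25
17905/526
15825433/464908
4866311695/142958947
2975268240586950/87405255021761
44925891537336709/1319799994277569
2114492170495412273/62118004986067504

APPEND 34: p_0 = 34·1 + 0 = 34, q_0 = 34·0 + 1 = 1 → 34/1
APPEND 25: p_1 = 25·34 + 1 = 851, q_1 = 25·1 + 0 = 25 → 851/25
APPEND 21: p_2 = 21·851 + 34 = 17905, q_2 = 21·25 + 1 = 526 → 17905/526
APPEND 49: p_3 = 49·17905 + 851 = 878196, q_3 = 49·526 + 25 = 25799 → 878196/25799
APPEND 18: p_4 = 18·878196 + 17905 = 15825433, q_4 = 18·25799 + 526 = 464908 → 15825433/464908
APPEND 34: p_5 = 34·15825433 + 878196 = 538942918, q_5 = 34·464908 + 25799 = 15832671 → 538942918/15832671
APPEND 9: p_6 = 9·538942918 + 15825433 = 4866311695, q_6 = 9·15832671 + 464908 = 142958947 → 4866311695/142958947
APPEND 4: p_7 = 4·4866311695 + 538942918 = 20004189698, q_7 = 4·142958947 + 15832671 = 587668459 → 20004189698/587668459
APPEND 18: p_8 = 18·20004189698 + 4866311695 = 364941726259, q_8 = 18·587668459 + 142958947 = 10720991209 → 364941726259/10720991209
APPEND 18: p_9 = 18·364941726259 + 20004189698 = 6588955262360, q_9 = 18·10720991209 + 587668459 = 193565510221 → 6588955262360/193565510221
APPEND 45: p_10 = 45·6588955262360 + 364941726259 = 296867928532459, q_10 = 45·193565510221 + 10720991209 = 8721168951154 → 296867928532459/8721168951154
APPEND 10: p_11 = 10·296867928532459 + 6588955262360 = 2975268240586950, q_11 = 10·8721168951154 + 193565510221 = 87405255021761 → 2975268240586950/87405255021761
APPEND 15: p_12 = 15·2975268240586950 + 296867928532459 = 44925891537336709, q_12 = 15·87405255021761 + 8721168951154 = 1319799994277569 → 44925891537336709/1319799994277569
APPEND 47: p_13 = 47·44925891537336709 + 2975268240586950 = 2114492170495412273, q_13 = 47·1319799994277569 + 87405255021761 = 62118004986067504 → 2114492170495412273/62118004986067504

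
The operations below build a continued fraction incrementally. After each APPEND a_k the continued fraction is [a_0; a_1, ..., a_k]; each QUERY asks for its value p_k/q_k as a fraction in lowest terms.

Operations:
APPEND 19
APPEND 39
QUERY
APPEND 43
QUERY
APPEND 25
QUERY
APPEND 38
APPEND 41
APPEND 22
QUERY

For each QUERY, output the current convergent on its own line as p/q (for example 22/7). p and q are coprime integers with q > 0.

742/39
31925/1678
798867/41989
27458725587/1443249538

APPEND 19: p_0 = 19·1 + 0 = 19, q_0 = 19·0 + 1 = 1 → 19/1
APPEND 39: p_1 = 39·19 + 1 = 742, q_1 = 39·1 + 0 = 39 → 742/39
APPEND 43: p_2 = 43·742 + 19 = 31925, q_2 = 43·39 + 1 = 1678 → 31925/1678
APPEND 25: p_3 = 25·31925 + 742 = 798867, q_3 = 25·1678 + 39 = 41989 → 798867/41989
APPEND 38: p_4 = 38·798867 + 31925 = 30388871, q_4 = 38·41989 + 1678 = 1597260 → 30388871/1597260
APPEND 41: p_5 = 41·30388871 + 798867 = 1246742578, q_5 = 41·1597260 + 41989 = 65529649 → 1246742578/65529649
APPEND 22: p_6 = 22·1246742578 + 30388871 = 27458725587, q_6 = 22·65529649 + 1597260 = 1443249538 → 27458725587/1443249538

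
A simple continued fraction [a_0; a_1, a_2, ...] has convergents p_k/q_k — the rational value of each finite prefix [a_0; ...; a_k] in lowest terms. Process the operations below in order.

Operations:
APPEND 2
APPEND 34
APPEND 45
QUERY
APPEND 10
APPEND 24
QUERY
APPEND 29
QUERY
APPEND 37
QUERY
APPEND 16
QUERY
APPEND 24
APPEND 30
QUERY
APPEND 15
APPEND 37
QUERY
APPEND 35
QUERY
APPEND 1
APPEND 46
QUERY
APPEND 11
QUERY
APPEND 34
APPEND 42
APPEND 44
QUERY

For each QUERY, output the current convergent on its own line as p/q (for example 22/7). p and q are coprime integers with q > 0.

3107/1531
750443/369787
21793986/10739167
807127925/397718966
12935840786/6374242623
9350955044456/4607760500163
5210647895068729/2567589881141594
182513251920379144/89934915627000153
8817812643430981302/4345050169001520515
97183662977556242195/47888054364524867412
6130128373495767080914848/3020671497834743220321155

APPEND 2: p_0 = 2·1 + 0 = 2, q_0 = 2·0 + 1 = 1 → 2/1
APPEND 34: p_1 = 34·2 + 1 = 69, q_1 = 34·1 + 0 = 34 → 69/34
APPEND 45: p_2 = 45·69 + 2 = 3107, q_2 = 45·34 + 1 = 1531 → 3107/1531
APPEND 10: p_3 = 10·3107 + 69 = 31139, q_3 = 10·1531 + 34 = 15344 → 31139/15344
APPEND 24: p_4 = 24·31139 + 3107 = 750443, q_4 = 24·15344 + 1531 = 369787 → 750443/369787
APPEND 29: p_5 = 29·750443 + 31139 = 21793986, q_5 = 29·369787 + 15344 = 10739167 → 21793986/10739167
APPEND 37: p_6 = 37·21793986 + 750443 = 807127925, q_6 = 37·10739167 + 369787 = 397718966 → 807127925/397718966
APPEND 16: p_7 = 16·807127925 + 21793986 = 12935840786, q_7 = 16·397718966 + 10739167 = 6374242623 → 12935840786/6374242623
APPEND 24: p_8 = 24·12935840786 + 807127925 = 311267306789, q_8 = 24·6374242623 + 397718966 = 153379541918 → 311267306789/153379541918
APPEND 30: p_9 = 30·311267306789 + 12935840786 = 9350955044456, q_9 = 30·153379541918 + 6374242623 = 4607760500163 → 9350955044456/4607760500163
APPEND 15: p_10 = 15·9350955044456 + 311267306789 = 140575592973629, q_10 = 15·4607760500163 + 153379541918 = 69269787044363 → 140575592973629/69269787044363
APPEND 37: p_11 = 37·140575592973629 + 9350955044456 = 5210647895068729, q_11 = 37·69269787044363 + 4607760500163 = 2567589881141594 → 5210647895068729/2567589881141594
APPEND 35: p_12 = 35·5210647895068729 + 140575592973629 = 182513251920379144, q_12 = 35·2567589881141594 + 69269787044363 = 89934915627000153 → 182513251920379144/89934915627000153
APPEND 1: p_13 = 1·182513251920379144 + 5210647895068729 = 187723899815447873, q_13 = 1·89934915627000153 + 2567589881141594 = 92502505508141747 → 187723899815447873/92502505508141747
APPEND 46: p_14 = 46·187723899815447873 + 182513251920379144 = 8817812643430981302, q_14 = 46·92502505508141747 + 89934915627000153 = 4345050169001520515 → 8817812643430981302/4345050169001520515
APPEND 11: p_15 = 11·8817812643430981302 + 187723899815447873 = 97183662977556242195, q_15 = 11·4345050169001520515 + 92502505508141747 = 47888054364524867412 → 97183662977556242195/47888054364524867412
APPEND 34: p_16 = 34·97183662977556242195 + 8817812643430981302 = 3313062353880343215932, q_16 = 34·47888054364524867412 + 4345050169001520515 = 1632538898562847012523 → 3313062353880343215932/1632538898562847012523
APPEND 42: p_17 = 42·3313062353880343215932 + 97183662977556242195 = 139245802525951971311339, q_17 = 42·1632538898562847012523 + 47888054364524867412 = 68614521794004099393378 → 139245802525951971311339/68614521794004099393378
APPEND 44: p_18 = 44·139245802525951971311339 + 3313062353880343215932 = 6130128373495767080914848, q_18 = 44·68614521794004099393378 + 1632538898562847012523 = 3020671497834743220321155 → 6130128373495767080914848/3020671497834743220321155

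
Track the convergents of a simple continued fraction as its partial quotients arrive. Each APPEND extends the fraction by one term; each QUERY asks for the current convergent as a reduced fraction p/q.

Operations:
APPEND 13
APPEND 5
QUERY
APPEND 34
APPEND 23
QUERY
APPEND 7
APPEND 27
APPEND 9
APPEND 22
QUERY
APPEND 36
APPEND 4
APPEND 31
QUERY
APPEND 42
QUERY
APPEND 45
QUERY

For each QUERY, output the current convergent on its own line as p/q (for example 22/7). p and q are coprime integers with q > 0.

APPEND 13: p_0 = 13·1 + 0 = 13, q_0 = 13·0 + 1 = 1 → 13/1
APPEND 5: p_1 = 5·13 + 1 = 66, q_1 = 5·1 + 0 = 5 → 66/5
APPEND 34: p_2 = 34·66 + 13 = 2257, q_2 = 34·5 + 1 = 171 → 2257/171
APPEND 23: p_3 = 23·2257 + 66 = 51977, q_3 = 23·171 + 5 = 3938 → 51977/3938
APPEND 7: p_4 = 7·51977 + 2257 = 366096, q_4 = 7·3938 + 171 = 27737 → 366096/27737
APPEND 27: p_5 = 27·366096 + 51977 = 9936569, q_5 = 27·27737 + 3938 = 752837 → 9936569/752837
APPEND 9: p_6 = 9·9936569 + 366096 = 89795217, q_6 = 9·752837 + 27737 = 6803270 → 89795217/6803270
APPEND 22: p_7 = 22·89795217 + 9936569 = 1985431343, q_7 = 22·6803270 + 752837 = 150424777 → 1985431343/150424777
APPEND 36: p_8 = 36·1985431343 + 89795217 = 71565323565, q_8 = 36·150424777 + 6803270 = 5422095242 → 71565323565/5422095242
APPEND 4: p_9 = 4·71565323565 + 1985431343 = 288246725603, q_9 = 4·5422095242 + 150424777 = 21838805745 → 288246725603/21838805745
APPEND 31: p_10 = 31·288246725603 + 71565323565 = 9007213817258, q_10 = 31·21838805745 + 5422095242 = 682425073337 → 9007213817258/682425073337
APPEND 42: p_11 = 42·9007213817258 + 288246725603 = 378591227050439, q_11 = 42·682425073337 + 21838805745 = 28683691885899 → 378591227050439/28683691885899
APPEND 45: p_12 = 45·378591227050439 + 9007213817258 = 17045612431087013, q_12 = 45·28683691885899 + 682425073337 = 1291448559938792 → 17045612431087013/1291448559938792

66/5
51977/3938
1985431343/150424777
9007213817258/682425073337
378591227050439/28683691885899
17045612431087013/1291448559938792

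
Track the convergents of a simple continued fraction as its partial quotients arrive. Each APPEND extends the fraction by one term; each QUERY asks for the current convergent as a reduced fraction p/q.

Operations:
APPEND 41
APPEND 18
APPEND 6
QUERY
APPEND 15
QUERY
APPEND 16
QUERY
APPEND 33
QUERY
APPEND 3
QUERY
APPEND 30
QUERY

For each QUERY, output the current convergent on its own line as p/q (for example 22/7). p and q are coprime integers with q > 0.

4475/109
67864/1653
1090299/26557
36047731/878034
109233492/2660659
3313052491/80697804

APPEND 41: p_0 = 41·1 + 0 = 41, q_0 = 41·0 + 1 = 1 → 41/1
APPEND 18: p_1 = 18·41 + 1 = 739, q_1 = 18·1 + 0 = 18 → 739/18
APPEND 6: p_2 = 6·739 + 41 = 4475, q_2 = 6·18 + 1 = 109 → 4475/109
APPEND 15: p_3 = 15·4475 + 739 = 67864, q_3 = 15·109 + 18 = 1653 → 67864/1653
APPEND 16: p_4 = 16·67864 + 4475 = 1090299, q_4 = 16·1653 + 109 = 26557 → 1090299/26557
APPEND 33: p_5 = 33·1090299 + 67864 = 36047731, q_5 = 33·26557 + 1653 = 878034 → 36047731/878034
APPEND 3: p_6 = 3·36047731 + 1090299 = 109233492, q_6 = 3·878034 + 26557 = 2660659 → 109233492/2660659
APPEND 30: p_7 = 30·109233492 + 36047731 = 3313052491, q_7 = 30·2660659 + 878034 = 80697804 → 3313052491/80697804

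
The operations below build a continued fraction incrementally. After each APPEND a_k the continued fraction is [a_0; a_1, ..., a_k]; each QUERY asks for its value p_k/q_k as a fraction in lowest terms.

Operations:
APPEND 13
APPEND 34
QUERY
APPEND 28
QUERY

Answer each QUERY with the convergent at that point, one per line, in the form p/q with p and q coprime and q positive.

APPEND 13: p_0 = 13·1 + 0 = 13, q_0 = 13·0 + 1 = 1 → 13/1
APPEND 34: p_1 = 34·13 + 1 = 443, q_1 = 34·1 + 0 = 34 → 443/34
APPEND 28: p_2 = 28·443 + 13 = 12417, q_2 = 28·34 + 1 = 953 → 12417/953

443/34
12417/953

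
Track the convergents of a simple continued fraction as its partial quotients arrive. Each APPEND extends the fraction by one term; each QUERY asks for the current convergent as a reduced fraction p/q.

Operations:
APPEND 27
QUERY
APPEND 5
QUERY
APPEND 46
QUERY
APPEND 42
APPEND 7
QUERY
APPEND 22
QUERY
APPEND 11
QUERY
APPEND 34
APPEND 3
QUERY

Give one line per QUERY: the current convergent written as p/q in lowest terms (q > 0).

APPEND 27: p_0 = 27·1 + 0 = 27, q_0 = 27·0 + 1 = 1 → 27/1
APPEND 5: p_1 = 5·27 + 1 = 136, q_1 = 5·1 + 0 = 5 → 136/5
APPEND 46: p_2 = 46·136 + 27 = 6283, q_2 = 46·5 + 1 = 231 → 6283/231
APPEND 42: p_3 = 42·6283 + 136 = 264022, q_3 = 42·231 + 5 = 9707 → 264022/9707
APPEND 7: p_4 = 7·264022 + 6283 = 1854437, q_4 = 7·9707 + 231 = 68180 → 1854437/68180
APPEND 22: p_5 = 22·1854437 + 264022 = 41061636, q_5 = 22·68180 + 9707 = 1509667 → 41061636/1509667
APPEND 11: p_6 = 11·41061636 + 1854437 = 453532433, q_6 = 11·1509667 + 68180 = 16674517 → 453532433/16674517
APPEND 34: p_7 = 34·453532433 + 41061636 = 15461164358, q_7 = 34·16674517 + 1509667 = 568443245 → 15461164358/568443245
APPEND 3: p_8 = 3·15461164358 + 453532433 = 46837025507, q_8 = 3·568443245 + 16674517 = 1722004252 → 46837025507/1722004252

27/1
136/5
6283/231
1854437/68180
41061636/1509667
453532433/16674517
46837025507/1722004252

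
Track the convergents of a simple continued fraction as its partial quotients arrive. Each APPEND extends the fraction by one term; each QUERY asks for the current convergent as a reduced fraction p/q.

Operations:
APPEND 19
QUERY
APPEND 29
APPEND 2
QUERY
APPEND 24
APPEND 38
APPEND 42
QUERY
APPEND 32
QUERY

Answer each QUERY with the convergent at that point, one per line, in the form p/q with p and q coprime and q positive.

19/1
1123/59
43971054/2310143
1408120003/73979545

APPEND 19: p_0 = 19·1 + 0 = 19, q_0 = 19·0 + 1 = 1 → 19/1
APPEND 29: p_1 = 29·19 + 1 = 552, q_1 = 29·1 + 0 = 29 → 552/29
APPEND 2: p_2 = 2·552 + 19 = 1123, q_2 = 2·29 + 1 = 59 → 1123/59
APPEND 24: p_3 = 24·1123 + 552 = 27504, q_3 = 24·59 + 29 = 1445 → 27504/1445
APPEND 38: p_4 = 38·27504 + 1123 = 1046275, q_4 = 38·1445 + 59 = 54969 → 1046275/54969
APPEND 42: p_5 = 42·1046275 + 27504 = 43971054, q_5 = 42·54969 + 1445 = 2310143 → 43971054/2310143
APPEND 32: p_6 = 32·43971054 + 1046275 = 1408120003, q_6 = 32·2310143 + 54969 = 73979545 → 1408120003/73979545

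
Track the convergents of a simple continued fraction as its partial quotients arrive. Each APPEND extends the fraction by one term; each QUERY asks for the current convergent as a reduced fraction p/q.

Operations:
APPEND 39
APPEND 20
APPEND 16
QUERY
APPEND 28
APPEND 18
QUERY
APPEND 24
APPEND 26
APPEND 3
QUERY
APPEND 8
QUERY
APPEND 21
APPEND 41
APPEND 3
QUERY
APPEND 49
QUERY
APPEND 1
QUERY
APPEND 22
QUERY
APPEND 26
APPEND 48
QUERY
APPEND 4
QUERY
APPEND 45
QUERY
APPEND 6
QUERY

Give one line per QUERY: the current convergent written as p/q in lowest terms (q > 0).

APPEND 39: p_0 = 39·1 + 0 = 39, q_0 = 39·0 + 1 = 1 → 39/1
APPEND 20: p_1 = 20·39 + 1 = 781, q_1 = 20·1 + 0 = 20 → 781/20
APPEND 16: p_2 = 16·781 + 39 = 12535, q_2 = 16·20 + 1 = 321 → 12535/321
APPEND 28: p_3 = 28·12535 + 781 = 351761, q_3 = 28·321 + 20 = 9008 → 351761/9008
APPEND 18: p_4 = 18·351761 + 12535 = 6344233, q_4 = 18·9008 + 321 = 162465 → 6344233/162465
APPEND 24: p_5 = 24·6344233 + 351761 = 152613353, q_5 = 24·162465 + 9008 = 3908168 → 152613353/3908168
APPEND 26: p_6 = 26·152613353 + 6344233 = 3974291411, q_6 = 26·3908168 + 162465 = 101774833 → 3974291411/101774833
APPEND 3: p_7 = 3·3974291411 + 152613353 = 12075487586, q_7 = 3·101774833 + 3908168 = 309232667 → 12075487586/309232667
APPEND 8: p_8 = 8·12075487586 + 3974291411 = 100578192099, q_8 = 8·309232667 + 101774833 = 2575636169 → 100578192099/2575636169
APPEND 21: p_9 = 21·100578192099 + 12075487586 = 2124217521665, q_9 = 21·2575636169 + 309232667 = 54397592216 → 2124217521665/54397592216
APPEND 41: p_10 = 41·2124217521665 + 100578192099 = 87193496580364, q_10 = 41·54397592216 + 2575636169 = 2232876917025 → 87193496580364/2232876917025
APPEND 3: p_11 = 3·87193496580364 + 2124217521665 = 263704707262757, q_11 = 3·2232876917025 + 54397592216 = 6753028343291 → 263704707262757/6753028343291
APPEND 49: p_12 = 49·263704707262757 + 87193496580364 = 13008724152455457, q_12 = 49·6753028343291 + 2232876917025 = 333131265738284 → 13008724152455457/333131265738284
APPEND 1: p_13 = 1·13008724152455457 + 263704707262757 = 13272428859718214, q_13 = 1·333131265738284 + 6753028343291 = 339884294081575 → 13272428859718214/339884294081575
APPEND 22: p_14 = 22·13272428859718214 + 13008724152455457 = 305002159066256165, q_14 = 22·339884294081575 + 333131265738284 = 7810585735532934 → 305002159066256165/7810585735532934
APPEND 26: p_15 = 26·305002159066256165 + 13272428859718214 = 7943328564582378504, q_15 = 26·7810585735532934 + 339884294081575 = 203415113417937859 → 7943328564582378504/203415113417937859
APPEND 48: p_16 = 48·7943328564582378504 + 305002159066256165 = 381584773259020424357, q_16 = 48·203415113417937859 + 7810585735532934 = 9771736029796550166 → 381584773259020424357/9771736029796550166
APPEND 4: p_17 = 4·381584773259020424357 + 7943328564582378504 = 1534282421600664075932, q_17 = 4·9771736029796550166 + 203415113417937859 = 39290359232604138523 → 1534282421600664075932/39290359232604138523
APPEND 45: p_18 = 45·1534282421600664075932 + 381584773259020424357 = 69424293745288903841297, q_18 = 45·39290359232604138523 + 9771736029796550166 = 1777837901496982783701 → 69424293745288903841297/1777837901496982783701
APPEND 6: p_19 = 6·69424293745288903841297 + 1534282421600664075932 = 418080044893334087123714, q_19 = 6·1777837901496982783701 + 39290359232604138523 = 10706317768214500840729 → 418080044893334087123714/10706317768214500840729

12535/321
6344233/162465
12075487586/309232667
100578192099/2575636169
263704707262757/6753028343291
13008724152455457/333131265738284
13272428859718214/339884294081575
305002159066256165/7810585735532934
381584773259020424357/9771736029796550166
1534282421600664075932/39290359232604138523
69424293745288903841297/1777837901496982783701
418080044893334087123714/10706317768214500840729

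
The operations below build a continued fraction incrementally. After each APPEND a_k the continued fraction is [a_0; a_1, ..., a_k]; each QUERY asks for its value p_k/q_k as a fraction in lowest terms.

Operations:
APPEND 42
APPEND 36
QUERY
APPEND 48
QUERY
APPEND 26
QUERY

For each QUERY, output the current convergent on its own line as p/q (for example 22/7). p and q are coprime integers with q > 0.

APPEND 42: p_0 = 42·1 + 0 = 42, q_0 = 42·0 + 1 = 1 → 42/1
APPEND 36: p_1 = 36·42 + 1 = 1513, q_1 = 36·1 + 0 = 36 → 1513/36
APPEND 48: p_2 = 48·1513 + 42 = 72666, q_2 = 48·36 + 1 = 1729 → 72666/1729
APPEND 26: p_3 = 26·72666 + 1513 = 1890829, q_3 = 26·1729 + 36 = 44990 → 1890829/44990

1513/36
72666/1729
1890829/44990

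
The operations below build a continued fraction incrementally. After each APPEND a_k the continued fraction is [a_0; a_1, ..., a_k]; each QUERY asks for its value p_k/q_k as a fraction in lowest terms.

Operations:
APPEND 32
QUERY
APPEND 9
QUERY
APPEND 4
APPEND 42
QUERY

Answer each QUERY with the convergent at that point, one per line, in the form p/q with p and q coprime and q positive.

APPEND 32: p_0 = 32·1 + 0 = 32, q_0 = 32·0 + 1 = 1 → 32/1
APPEND 9: p_1 = 9·32 + 1 = 289, q_1 = 9·1 + 0 = 9 → 289/9
APPEND 4: p_2 = 4·289 + 32 = 1188, q_2 = 4·9 + 1 = 37 → 1188/37
APPEND 42: p_3 = 42·1188 + 289 = 50185, q_3 = 42·37 + 9 = 1563 → 50185/1563

32/1
289/9
50185/1563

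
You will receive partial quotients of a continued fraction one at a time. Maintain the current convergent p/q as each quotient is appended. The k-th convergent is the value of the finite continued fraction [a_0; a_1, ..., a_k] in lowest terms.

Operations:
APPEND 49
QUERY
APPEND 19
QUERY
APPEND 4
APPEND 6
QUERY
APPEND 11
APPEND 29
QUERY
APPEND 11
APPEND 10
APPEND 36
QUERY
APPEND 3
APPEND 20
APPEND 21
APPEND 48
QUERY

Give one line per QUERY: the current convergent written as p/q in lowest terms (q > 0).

49/1
932/19
23594/481
7659613/156153
30787124562/627642919
1916601528498350/39072872021031

APPEND 49: p_0 = 49·1 + 0 = 49, q_0 = 49·0 + 1 = 1 → 49/1
APPEND 19: p_1 = 19·49 + 1 = 932, q_1 = 19·1 + 0 = 19 → 932/19
APPEND 4: p_2 = 4·932 + 49 = 3777, q_2 = 4·19 + 1 = 77 → 3777/77
APPEND 6: p_3 = 6·3777 + 932 = 23594, q_3 = 6·77 + 19 = 481 → 23594/481
APPEND 11: p_4 = 11·23594 + 3777 = 263311, q_4 = 11·481 + 77 = 5368 → 263311/5368
APPEND 29: p_5 = 29·263311 + 23594 = 7659613, q_5 = 29·5368 + 481 = 156153 → 7659613/156153
APPEND 11: p_6 = 11·7659613 + 263311 = 84519054, q_6 = 11·156153 + 5368 = 1723051 → 84519054/1723051
APPEND 10: p_7 = 10·84519054 + 7659613 = 852850153, q_7 = 10·1723051 + 156153 = 17386663 → 852850153/17386663
APPEND 36: p_8 = 36·852850153 + 84519054 = 30787124562, q_8 = 36·17386663 + 1723051 = 627642919 → 30787124562/627642919
APPEND 3: p_9 = 3·30787124562 + 852850153 = 93214223839, q_9 = 3·627642919 + 17386663 = 1900315420 → 93214223839/1900315420
APPEND 20: p_10 = 20·93214223839 + 30787124562 = 1895071601342, q_10 = 20·1900315420 + 627642919 = 38633951319 → 1895071601342/38633951319
APPEND 21: p_11 = 21·1895071601342 + 93214223839 = 39889717852021, q_11 = 21·38633951319 + 1900315420 = 813213293119 → 39889717852021/813213293119
APPEND 48: p_12 = 48·39889717852021 + 1895071601342 = 1916601528498350, q_12 = 48·813213293119 + 38633951319 = 39072872021031 → 1916601528498350/39072872021031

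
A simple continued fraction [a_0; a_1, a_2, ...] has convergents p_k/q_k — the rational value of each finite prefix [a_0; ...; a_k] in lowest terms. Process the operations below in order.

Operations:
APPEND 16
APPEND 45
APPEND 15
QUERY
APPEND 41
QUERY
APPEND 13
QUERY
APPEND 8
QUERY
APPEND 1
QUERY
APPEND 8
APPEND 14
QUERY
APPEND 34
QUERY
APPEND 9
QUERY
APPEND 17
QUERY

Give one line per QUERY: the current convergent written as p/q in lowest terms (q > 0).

10831/676
444792/27761
5793127/361569
46789808/2920313
52582935/3281882
6596928967/411737048
224763038166/14028235001
2029464272461/126665852057
34725655670003/2167347719970

APPEND 16: p_0 = 16·1 + 0 = 16, q_0 = 16·0 + 1 = 1 → 16/1
APPEND 45: p_1 = 45·16 + 1 = 721, q_1 = 45·1 + 0 = 45 → 721/45
APPEND 15: p_2 = 15·721 + 16 = 10831, q_2 = 15·45 + 1 = 676 → 10831/676
APPEND 41: p_3 = 41·10831 + 721 = 444792, q_3 = 41·676 + 45 = 27761 → 444792/27761
APPEND 13: p_4 = 13·444792 + 10831 = 5793127, q_4 = 13·27761 + 676 = 361569 → 5793127/361569
APPEND 8: p_5 = 8·5793127 + 444792 = 46789808, q_5 = 8·361569 + 27761 = 2920313 → 46789808/2920313
APPEND 1: p_6 = 1·46789808 + 5793127 = 52582935, q_6 = 1·2920313 + 361569 = 3281882 → 52582935/3281882
APPEND 8: p_7 = 8·52582935 + 46789808 = 467453288, q_7 = 8·3281882 + 2920313 = 29175369 → 467453288/29175369
APPEND 14: p_8 = 14·467453288 + 52582935 = 6596928967, q_8 = 14·29175369 + 3281882 = 411737048 → 6596928967/411737048
APPEND 34: p_9 = 34·6596928967 + 467453288 = 224763038166, q_9 = 34·411737048 + 29175369 = 14028235001 → 224763038166/14028235001
APPEND 9: p_10 = 9·224763038166 + 6596928967 = 2029464272461, q_10 = 9·14028235001 + 411737048 = 126665852057 → 2029464272461/126665852057
APPEND 17: p_11 = 17·2029464272461 + 224763038166 = 34725655670003, q_11 = 17·126665852057 + 14028235001 = 2167347719970 → 34725655670003/2167347719970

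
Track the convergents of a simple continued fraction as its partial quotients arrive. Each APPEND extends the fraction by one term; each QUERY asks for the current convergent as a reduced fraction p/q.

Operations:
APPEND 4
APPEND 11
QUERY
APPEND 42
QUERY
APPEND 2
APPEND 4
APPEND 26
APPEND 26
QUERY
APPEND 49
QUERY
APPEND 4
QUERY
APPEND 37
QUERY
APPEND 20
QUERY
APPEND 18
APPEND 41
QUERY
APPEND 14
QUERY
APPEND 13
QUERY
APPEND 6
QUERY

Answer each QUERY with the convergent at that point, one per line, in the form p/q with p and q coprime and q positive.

APPEND 4: p_0 = 4·1 + 0 = 4, q_0 = 4·0 + 1 = 1 → 4/1
APPEND 11: p_1 = 11·4 + 1 = 45, q_1 = 11·1 + 0 = 11 → 45/11
APPEND 42: p_2 = 42·45 + 4 = 1894, q_2 = 42·11 + 1 = 463 → 1894/463
APPEND 2: p_3 = 2·1894 + 45 = 3833, q_3 = 2·463 + 11 = 937 → 3833/937
APPEND 4: p_4 = 4·3833 + 1894 = 17226, q_4 = 4·937 + 463 = 4211 → 17226/4211
APPEND 26: p_5 = 26·17226 + 3833 = 451709, q_5 = 26·4211 + 937 = 110423 → 451709/110423
APPEND 26: p_6 = 26·451709 + 17226 = 11761660, q_6 = 26·110423 + 4211 = 2875209 → 11761660/2875209
APPEND 49: p_7 = 49·11761660 + 451709 = 576773049, q_7 = 49·2875209 + 110423 = 140995664 → 576773049/140995664
APPEND 4: p_8 = 4·576773049 + 11761660 = 2318853856, q_8 = 4·140995664 + 2875209 = 566857865 → 2318853856/566857865
APPEND 37: p_9 = 37·2318853856 + 576773049 = 86374365721, q_9 = 37·566857865 + 140995664 = 21114736669 → 86374365721/21114736669
APPEND 20: p_10 = 20·86374365721 + 2318853856 = 1729806168276, q_10 = 20·21114736669 + 566857865 = 422861591245 → 1729806168276/422861591245
APPEND 18: p_11 = 18·1729806168276 + 86374365721 = 31222885394689, q_11 = 18·422861591245 + 21114736669 = 7632623379079 → 31222885394689/7632623379079
APPEND 41: p_12 = 41·31222885394689 + 1729806168276 = 1281868107350525, q_12 = 41·7632623379079 + 422861591245 = 313360420133484 → 1281868107350525/313360420133484
APPEND 14: p_13 = 14·1281868107350525 + 31222885394689 = 17977376388302039, q_13 = 14·313360420133484 + 7632623379079 = 4394678505247855 → 17977376388302039/4394678505247855
APPEND 13: p_14 = 13·17977376388302039 + 1281868107350525 = 234987761155277032, q_14 = 13·4394678505247855 + 313360420133484 = 57444180988355599 → 234987761155277032/57444180988355599
APPEND 6: p_15 = 6·234987761155277032 + 17977376388302039 = 1427903943319964231, q_15 = 6·57444180988355599 + 4394678505247855 = 349059764435381449 → 1427903943319964231/349059764435381449

45/11
1894/463
11761660/2875209
576773049/140995664
2318853856/566857865
86374365721/21114736669
1729806168276/422861591245
1281868107350525/313360420133484
17977376388302039/4394678505247855
234987761155277032/57444180988355599
1427903943319964231/349059764435381449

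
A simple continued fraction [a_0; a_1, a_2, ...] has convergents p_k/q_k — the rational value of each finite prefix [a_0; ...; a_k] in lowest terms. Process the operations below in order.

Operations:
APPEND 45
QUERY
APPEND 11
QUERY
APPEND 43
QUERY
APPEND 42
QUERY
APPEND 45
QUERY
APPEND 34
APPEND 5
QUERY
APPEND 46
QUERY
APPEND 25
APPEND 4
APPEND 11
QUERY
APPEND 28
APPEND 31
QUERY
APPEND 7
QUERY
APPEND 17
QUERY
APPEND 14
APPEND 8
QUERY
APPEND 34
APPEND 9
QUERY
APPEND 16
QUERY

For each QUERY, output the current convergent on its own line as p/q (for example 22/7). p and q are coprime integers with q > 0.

45/1
496/11
21373/474
898162/19919
40438663/896829
6919502183/153457354
319672913122/7089550389
363459806904827/8060634822834
316848326109550337/7026908072022601
2228147472002421569/49414770937616264
38195355350150717010/847078014011499089
4333900334343050394682/96115133750800327169
1335340070744683483304755/29614522624199587872473
21513330706404973558754977/477112185041687715686824

APPEND 45: p_0 = 45·1 + 0 = 45, q_0 = 45·0 + 1 = 1 → 45/1
APPEND 11: p_1 = 11·45 + 1 = 496, q_1 = 11·1 + 0 = 11 → 496/11
APPEND 43: p_2 = 43·496 + 45 = 21373, q_2 = 43·11 + 1 = 474 → 21373/474
APPEND 42: p_3 = 42·21373 + 496 = 898162, q_3 = 42·474 + 11 = 19919 → 898162/19919
APPEND 45: p_4 = 45·898162 + 21373 = 40438663, q_4 = 45·19919 + 474 = 896829 → 40438663/896829
APPEND 34: p_5 = 34·40438663 + 898162 = 1375812704, q_5 = 34·896829 + 19919 = 30512105 → 1375812704/30512105
APPEND 5: p_6 = 5·1375812704 + 40438663 = 6919502183, q_6 = 5·30512105 + 896829 = 153457354 → 6919502183/153457354
APPEND 46: p_7 = 46·6919502183 + 1375812704 = 319672913122, q_7 = 46·153457354 + 30512105 = 7089550389 → 319672913122/7089550389
APPEND 25: p_8 = 25·319672913122 + 6919502183 = 7998742330233, q_8 = 25·7089550389 + 153457354 = 177392217079 → 7998742330233/177392217079
APPEND 4: p_9 = 4·7998742330233 + 319672913122 = 32314642234054, q_9 = 4·177392217079 + 7089550389 = 716658418705 → 32314642234054/716658418705
APPEND 11: p_10 = 11·32314642234054 + 7998742330233 = 363459806904827, q_10 = 11·716658418705 + 177392217079 = 8060634822834 → 363459806904827/8060634822834
APPEND 28: p_11 = 28·363459806904827 + 32314642234054 = 10209189235569210, q_11 = 28·8060634822834 + 716658418705 = 226414433458057 → 10209189235569210/226414433458057
APPEND 31: p_12 = 31·10209189235569210 + 363459806904827 = 316848326109550337, q_12 = 31·226414433458057 + 8060634822834 = 7026908072022601 → 316848326109550337/7026908072022601
APPEND 7: p_13 = 7·316848326109550337 + 10209189235569210 = 2228147472002421569, q_13 = 7·7026908072022601 + 226414433458057 = 49414770937616264 → 2228147472002421569/49414770937616264
APPEND 17: p_14 = 17·2228147472002421569 + 316848326109550337 = 38195355350150717010, q_14 = 17·49414770937616264 + 7026908072022601 = 847078014011499089 → 38195355350150717010/847078014011499089
APPEND 14: p_15 = 14·38195355350150717010 + 2228147472002421569 = 536963122374112459709, q_15 = 14·847078014011499089 + 49414770937616264 = 11908506967098603510 → 536963122374112459709/11908506967098603510
APPEND 8: p_16 = 8·536963122374112459709 + 38195355350150717010 = 4333900334343050394682, q_16 = 8·11908506967098603510 + 847078014011499089 = 96115133750800327169 → 4333900334343050394682/96115133750800327169
APPEND 34: p_17 = 34·4333900334343050394682 + 536963122374112459709 = 147889574490037825878897, q_17 = 34·96115133750800327169 + 11908506967098603510 = 3279823054494309727256 → 147889574490037825878897/3279823054494309727256
APPEND 9: p_18 = 9·147889574490037825878897 + 4333900334343050394682 = 1335340070744683483304755, q_18 = 9·3279823054494309727256 + 96115133750800327169 = 29614522624199587872473 → 1335340070744683483304755/29614522624199587872473
APPEND 16: p_19 = 16·1335340070744683483304755 + 147889574490037825878897 = 21513330706404973558754977, q_19 = 16·29614522624199587872473 + 3279823054494309727256 = 477112185041687715686824 → 21513330706404973558754977/477112185041687715686824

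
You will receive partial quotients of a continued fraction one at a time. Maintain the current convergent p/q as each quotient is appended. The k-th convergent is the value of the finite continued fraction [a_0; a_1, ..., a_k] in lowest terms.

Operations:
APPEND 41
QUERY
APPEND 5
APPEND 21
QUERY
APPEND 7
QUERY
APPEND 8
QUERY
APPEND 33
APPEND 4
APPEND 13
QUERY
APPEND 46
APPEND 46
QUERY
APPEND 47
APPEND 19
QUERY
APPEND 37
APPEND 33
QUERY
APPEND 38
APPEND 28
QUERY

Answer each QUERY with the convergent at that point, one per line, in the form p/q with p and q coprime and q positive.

41/1
4367/106
30775/747
250567/6082
443130129/10756075
939645114599/22807957899
840430663705961/20399730597242
1028464334396764076/24963862287045425
1096186439444812093280/26607677485751273053

APPEND 41: p_0 = 41·1 + 0 = 41, q_0 = 41·0 + 1 = 1 → 41/1
APPEND 5: p_1 = 5·41 + 1 = 206, q_1 = 5·1 + 0 = 5 → 206/5
APPEND 21: p_2 = 21·206 + 41 = 4367, q_2 = 21·5 + 1 = 106 → 4367/106
APPEND 7: p_3 = 7·4367 + 206 = 30775, q_3 = 7·106 + 5 = 747 → 30775/747
APPEND 8: p_4 = 8·30775 + 4367 = 250567, q_4 = 8·747 + 106 = 6082 → 250567/6082
APPEND 33: p_5 = 33·250567 + 30775 = 8299486, q_5 = 33·6082 + 747 = 201453 → 8299486/201453
APPEND 4: p_6 = 4·8299486 + 250567 = 33448511, q_6 = 4·201453 + 6082 = 811894 → 33448511/811894
APPEND 13: p_7 = 13·33448511 + 8299486 = 443130129, q_7 = 13·811894 + 201453 = 10756075 → 443130129/10756075
APPEND 46: p_8 = 46·443130129 + 33448511 = 20417434445, q_8 = 46·10756075 + 811894 = 495591344 → 20417434445/495591344
APPEND 46: p_9 = 46·20417434445 + 443130129 = 939645114599, q_9 = 46·495591344 + 10756075 = 22807957899 → 939645114599/22807957899
APPEND 47: p_10 = 47·939645114599 + 20417434445 = 44183737820598, q_10 = 47·22807957899 + 495591344 = 1072469612597 → 44183737820598/1072469612597
APPEND 19: p_11 = 19·44183737820598 + 939645114599 = 840430663705961, q_11 = 19·1072469612597 + 22807957899 = 20399730597242 → 840430663705961/20399730597242
APPEND 37: p_12 = 37·840430663705961 + 44183737820598 = 31140118294941155, q_12 = 37·20399730597242 + 1072469612597 = 755862501710551 → 31140118294941155/755862501710551
APPEND 33: p_13 = 33·31140118294941155 + 840430663705961 = 1028464334396764076, q_13 = 33·755862501710551 + 20399730597242 = 24963862287045425 → 1028464334396764076/24963862287045425
APPEND 38: p_14 = 38·1028464334396764076 + 31140118294941155 = 39112784825371976043, q_14 = 38·24963862287045425 + 755862501710551 = 949382629409436701 → 39112784825371976043/949382629409436701
APPEND 28: p_15 = 28·39112784825371976043 + 1028464334396764076 = 1096186439444812093280, q_15 = 28·949382629409436701 + 24963862287045425 = 26607677485751273053 → 1096186439444812093280/26607677485751273053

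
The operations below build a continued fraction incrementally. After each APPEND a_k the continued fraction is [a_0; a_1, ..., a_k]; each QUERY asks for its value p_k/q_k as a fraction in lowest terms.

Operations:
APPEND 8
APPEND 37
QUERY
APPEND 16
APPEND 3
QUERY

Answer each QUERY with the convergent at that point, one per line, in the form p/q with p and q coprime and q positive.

APPEND 8: p_0 = 8·1 + 0 = 8, q_0 = 8·0 + 1 = 1 → 8/1
APPEND 37: p_1 = 37·8 + 1 = 297, q_1 = 37·1 + 0 = 37 → 297/37
APPEND 16: p_2 = 16·297 + 8 = 4760, q_2 = 16·37 + 1 = 593 → 4760/593
APPEND 3: p_3 = 3·4760 + 297 = 14577, q_3 = 3·593 + 37 = 1816 → 14577/1816

297/37
14577/1816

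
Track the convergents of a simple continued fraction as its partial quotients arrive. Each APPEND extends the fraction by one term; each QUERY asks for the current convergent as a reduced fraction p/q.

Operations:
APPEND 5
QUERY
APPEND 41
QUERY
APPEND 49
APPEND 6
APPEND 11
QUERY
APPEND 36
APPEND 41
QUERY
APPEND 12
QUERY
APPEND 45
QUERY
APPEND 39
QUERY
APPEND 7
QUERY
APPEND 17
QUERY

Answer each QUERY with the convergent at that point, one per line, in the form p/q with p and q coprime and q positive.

APPEND 5: p_0 = 5·1 + 0 = 5, q_0 = 5·0 + 1 = 1 → 5/1
APPEND 41: p_1 = 41·5 + 1 = 206, q_1 = 41·1 + 0 = 41 → 206/41
APPEND 49: p_2 = 49·206 + 5 = 10099, q_2 = 49·41 + 1 = 2010 → 10099/2010
APPEND 6: p_3 = 6·10099 + 206 = 60800, q_3 = 6·2010 + 41 = 12101 → 60800/12101
APPEND 11: p_4 = 11·60800 + 10099 = 678899, q_4 = 11·12101 + 2010 = 135121 → 678899/135121
APPEND 36: p_5 = 36·678899 + 60800 = 24501164, q_5 = 36·135121 + 12101 = 4876457 → 24501164/4876457
APPEND 41: p_6 = 41·24501164 + 678899 = 1005226623, q_6 = 41·4876457 + 135121 = 200069858 → 1005226623/200069858
APPEND 12: p_7 = 12·1005226623 + 24501164 = 12087220640, q_7 = 12·200069858 + 4876457 = 2405714753 → 12087220640/2405714753
APPEND 45: p_8 = 45·12087220640 + 1005226623 = 544930155423, q_8 = 45·2405714753 + 200069858 = 108457233743 → 544930155423/108457233743
APPEND 39: p_9 = 39·544930155423 + 12087220640 = 21264363282137, q_9 = 39·108457233743 + 2405714753 = 4232237830730 → 21264363282137/4232237830730
APPEND 7: p_10 = 7·21264363282137 + 544930155423 = 149395473130382, q_10 = 7·4232237830730 + 108457233743 = 29734122048853 → 149395473130382/29734122048853
APPEND 17: p_11 = 17·149395473130382 + 21264363282137 = 2560987406498631, q_11 = 17·29734122048853 + 4232237830730 = 509712312661231 → 2560987406498631/509712312661231

5/1
206/41
678899/135121
1005226623/200069858
12087220640/2405714753
544930155423/108457233743
21264363282137/4232237830730
149395473130382/29734122048853
2560987406498631/509712312661231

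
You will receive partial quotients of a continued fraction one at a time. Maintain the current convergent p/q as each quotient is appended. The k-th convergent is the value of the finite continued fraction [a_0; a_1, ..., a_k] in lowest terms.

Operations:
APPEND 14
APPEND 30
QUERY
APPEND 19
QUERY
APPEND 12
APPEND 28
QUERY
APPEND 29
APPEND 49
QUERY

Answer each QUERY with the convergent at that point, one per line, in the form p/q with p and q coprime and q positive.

APPEND 14: p_0 = 14·1 + 0 = 14, q_0 = 14·0 + 1 = 1 → 14/1
APPEND 30: p_1 = 30·14 + 1 = 421, q_1 = 30·1 + 0 = 30 → 421/30
APPEND 19: p_2 = 19·421 + 14 = 8013, q_2 = 19·30 + 1 = 571 → 8013/571
APPEND 12: p_3 = 12·8013 + 421 = 96577, q_3 = 12·571 + 30 = 6882 → 96577/6882
APPEND 28: p_4 = 28·96577 + 8013 = 2712169, q_4 = 28·6882 + 571 = 193267 → 2712169/193267
APPEND 29: p_5 = 29·2712169 + 96577 = 78749478, q_5 = 29·193267 + 6882 = 5611625 → 78749478/5611625
APPEND 49: p_6 = 49·78749478 + 2712169 = 3861436591, q_6 = 49·5611625 + 193267 = 275162892 → 3861436591/275162892

421/30
8013/571
2712169/193267
3861436591/275162892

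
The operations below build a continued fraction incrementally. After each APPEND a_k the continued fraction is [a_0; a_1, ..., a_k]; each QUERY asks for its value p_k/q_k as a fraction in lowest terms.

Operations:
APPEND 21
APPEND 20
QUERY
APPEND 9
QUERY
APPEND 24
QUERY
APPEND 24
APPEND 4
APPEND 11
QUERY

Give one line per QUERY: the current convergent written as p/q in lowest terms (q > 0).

421/20
3810/181
91861/4364
100391801/4769269

APPEND 21: p_0 = 21·1 + 0 = 21, q_0 = 21·0 + 1 = 1 → 21/1
APPEND 20: p_1 = 20·21 + 1 = 421, q_1 = 20·1 + 0 = 20 → 421/20
APPEND 9: p_2 = 9·421 + 21 = 3810, q_2 = 9·20 + 1 = 181 → 3810/181
APPEND 24: p_3 = 24·3810 + 421 = 91861, q_3 = 24·181 + 20 = 4364 → 91861/4364
APPEND 24: p_4 = 24·91861 + 3810 = 2208474, q_4 = 24·4364 + 181 = 104917 → 2208474/104917
APPEND 4: p_5 = 4·2208474 + 91861 = 8925757, q_5 = 4·104917 + 4364 = 424032 → 8925757/424032
APPEND 11: p_6 = 11·8925757 + 2208474 = 100391801, q_6 = 11·424032 + 104917 = 4769269 → 100391801/4769269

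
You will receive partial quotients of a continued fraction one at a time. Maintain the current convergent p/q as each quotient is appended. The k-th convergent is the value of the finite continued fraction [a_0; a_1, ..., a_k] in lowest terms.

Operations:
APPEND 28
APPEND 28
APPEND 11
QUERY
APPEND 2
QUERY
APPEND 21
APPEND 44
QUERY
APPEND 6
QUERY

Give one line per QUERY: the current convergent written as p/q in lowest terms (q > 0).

APPEND 28: p_0 = 28·1 + 0 = 28, q_0 = 28·0 + 1 = 1 → 28/1
APPEND 28: p_1 = 28·28 + 1 = 785, q_1 = 28·1 + 0 = 28 → 785/28
APPEND 11: p_2 = 11·785 + 28 = 8663, q_2 = 11·28 + 1 = 309 → 8663/309
APPEND 2: p_3 = 2·8663 + 785 = 18111, q_3 = 2·309 + 28 = 646 → 18111/646
APPEND 21: p_4 = 21·18111 + 8663 = 388994, q_4 = 21·646 + 309 = 13875 → 388994/13875
APPEND 44: p_5 = 44·388994 + 18111 = 17133847, q_5 = 44·13875 + 646 = 611146 → 17133847/611146
APPEND 6: p_6 = 6·17133847 + 388994 = 103192076, q_6 = 6·611146 + 13875 = 3680751 → 103192076/3680751

8663/309
18111/646
17133847/611146
103192076/3680751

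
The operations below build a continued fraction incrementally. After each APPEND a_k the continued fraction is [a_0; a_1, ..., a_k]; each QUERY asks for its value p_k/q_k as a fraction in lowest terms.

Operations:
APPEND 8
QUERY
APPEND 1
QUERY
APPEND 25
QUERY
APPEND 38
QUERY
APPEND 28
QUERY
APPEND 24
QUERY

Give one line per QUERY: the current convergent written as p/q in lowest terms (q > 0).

APPEND 8: p_0 = 8·1 + 0 = 8, q_0 = 8·0 + 1 = 1 → 8/1
APPEND 1: p_1 = 1·8 + 1 = 9, q_1 = 1·1 + 0 = 1 → 9/1
APPEND 25: p_2 = 25·9 + 8 = 233, q_2 = 25·1 + 1 = 26 → 233/26
APPEND 38: p_3 = 38·233 + 9 = 8863, q_3 = 38·26 + 1 = 989 → 8863/989
APPEND 28: p_4 = 28·8863 + 233 = 248397, q_4 = 28·989 + 26 = 27718 → 248397/27718
APPEND 24: p_5 = 24·248397 + 8863 = 5970391, q_5 = 24·27718 + 989 = 666221 → 5970391/666221

8/1
9/1
233/26
8863/989
248397/27718
5970391/666221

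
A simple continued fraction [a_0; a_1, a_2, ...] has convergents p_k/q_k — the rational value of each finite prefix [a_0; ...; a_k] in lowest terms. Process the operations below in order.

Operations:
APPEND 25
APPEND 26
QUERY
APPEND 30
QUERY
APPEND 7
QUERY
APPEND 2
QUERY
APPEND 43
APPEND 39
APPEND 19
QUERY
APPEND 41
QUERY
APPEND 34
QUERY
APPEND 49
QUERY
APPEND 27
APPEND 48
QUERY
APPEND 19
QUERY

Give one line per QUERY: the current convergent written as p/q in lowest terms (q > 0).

APPEND 25: p_0 = 25·1 + 0 = 25, q_0 = 25·0 + 1 = 1 → 25/1
APPEND 26: p_1 = 26·25 + 1 = 651, q_1 = 26·1 + 0 = 26 → 651/26
APPEND 30: p_2 = 30·651 + 25 = 19555, q_2 = 30·26 + 1 = 781 → 19555/781
APPEND 7: p_3 = 7·19555 + 651 = 137536, q_3 = 7·781 + 26 = 5493 → 137536/5493
APPEND 2: p_4 = 2·137536 + 19555 = 294627, q_4 = 2·5493 + 781 = 11767 → 294627/11767
APPEND 43: p_5 = 43·294627 + 137536 = 12806497, q_5 = 43·11767 + 5493 = 511474 → 12806497/511474
APPEND 39: p_6 = 39·12806497 + 294627 = 499748010, q_6 = 39·511474 + 11767 = 19959253 → 499748010/19959253
APPEND 19: p_7 = 19·499748010 + 12806497 = 9508018687, q_7 = 19·19959253 + 511474 = 379737281 → 9508018687/379737281
APPEND 41: p_8 = 41·9508018687 + 499748010 = 390328514177, q_8 = 41·379737281 + 19959253 = 15589187774 → 390328514177/15589187774
APPEND 34: p_9 = 34·390328514177 + 9508018687 = 13280677500705, q_9 = 34·15589187774 + 379737281 = 530412121597 → 13280677500705/530412121597
APPEND 49: p_10 = 49·13280677500705 + 390328514177 = 651143526048722, q_10 = 49·530412121597 + 15589187774 = 26005783146027 → 651143526048722/26005783146027
APPEND 27: p_11 = 27·651143526048722 + 13280677500705 = 17594155880816199, q_11 = 27·26005783146027 + 530412121597 = 702686557064326 → 17594155880816199/702686557064326
APPEND 48: p_12 = 48·17594155880816199 + 651143526048722 = 845170625805226274, q_12 = 48·702686557064326 + 26005783146027 = 33754960522233675 → 845170625805226274/33754960522233675
APPEND 19: p_13 = 19·845170625805226274 + 17594155880816199 = 16075836046180115405, q_13 = 19·33754960522233675 + 702686557064326 = 642046936479504151 → 16075836046180115405/642046936479504151

651/26
19555/781
137536/5493
294627/11767
9508018687/379737281
390328514177/15589187774
13280677500705/530412121597
651143526048722/26005783146027
845170625805226274/33754960522233675
16075836046180115405/642046936479504151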